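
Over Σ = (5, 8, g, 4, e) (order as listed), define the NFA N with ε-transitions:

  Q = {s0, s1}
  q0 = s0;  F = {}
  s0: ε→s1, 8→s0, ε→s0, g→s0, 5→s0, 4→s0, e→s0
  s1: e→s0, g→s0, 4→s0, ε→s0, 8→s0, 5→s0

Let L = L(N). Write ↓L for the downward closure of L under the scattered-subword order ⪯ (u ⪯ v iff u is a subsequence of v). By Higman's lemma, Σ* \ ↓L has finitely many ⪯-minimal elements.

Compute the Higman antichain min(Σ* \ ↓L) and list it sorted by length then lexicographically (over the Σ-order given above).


min(Σ*\↓L) = [ε].

|Q|=2, |F|=0, |δ|=13 (3 ε).
min D↑ (1 st, q0=0, F={0}): 0:5→0,8→0,g→0,4→0,e→0 [Hopcroft].
ε ∈ L(D↑) — L = ∅.


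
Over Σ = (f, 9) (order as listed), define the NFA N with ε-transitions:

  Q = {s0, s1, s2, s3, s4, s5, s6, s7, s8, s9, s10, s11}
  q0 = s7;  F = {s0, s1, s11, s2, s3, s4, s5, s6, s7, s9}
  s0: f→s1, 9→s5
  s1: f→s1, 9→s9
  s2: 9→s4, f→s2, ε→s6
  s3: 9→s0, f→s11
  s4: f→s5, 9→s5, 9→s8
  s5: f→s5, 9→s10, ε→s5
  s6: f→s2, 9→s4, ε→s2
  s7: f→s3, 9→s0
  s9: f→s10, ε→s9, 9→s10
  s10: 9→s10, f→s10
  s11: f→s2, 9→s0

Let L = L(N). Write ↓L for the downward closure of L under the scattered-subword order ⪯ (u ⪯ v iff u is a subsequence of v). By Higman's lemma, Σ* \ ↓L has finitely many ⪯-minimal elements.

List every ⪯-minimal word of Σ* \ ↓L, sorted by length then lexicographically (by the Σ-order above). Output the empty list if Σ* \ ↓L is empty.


min(Σ*\↓L) = [999, 9f9f, fff9f9].

|Q|=12, |F|=10, |δ|=27 (4 ε).
min D↑ (10 st, q0=0, F={8}): 0:f→1,9→2 1:f→3,9→2 2:f→4,9→5 3:f→6,9→2 4:f→4,9→7 5:f→5,9→8 6:f→6,9→9 7:f→8,9→8 8:f→8,9→8 9:f→5,9→5 (ε-aug+det+¬).
'999': |S_i|=[12, 7, 4, 1] end={s10} ∉↓L; 3/3 del acc.
'9f9f': |S_i|=[12, 7, 4, 2, 1] end={s10} rej; 4/4 deletions ∈↓L.
'fff9f9': |S_i|=[12, 11, 10, 8, 5, 2, 1] end={s10} ∉↓L; 6/6 single-dels accept.
3 obstructions.


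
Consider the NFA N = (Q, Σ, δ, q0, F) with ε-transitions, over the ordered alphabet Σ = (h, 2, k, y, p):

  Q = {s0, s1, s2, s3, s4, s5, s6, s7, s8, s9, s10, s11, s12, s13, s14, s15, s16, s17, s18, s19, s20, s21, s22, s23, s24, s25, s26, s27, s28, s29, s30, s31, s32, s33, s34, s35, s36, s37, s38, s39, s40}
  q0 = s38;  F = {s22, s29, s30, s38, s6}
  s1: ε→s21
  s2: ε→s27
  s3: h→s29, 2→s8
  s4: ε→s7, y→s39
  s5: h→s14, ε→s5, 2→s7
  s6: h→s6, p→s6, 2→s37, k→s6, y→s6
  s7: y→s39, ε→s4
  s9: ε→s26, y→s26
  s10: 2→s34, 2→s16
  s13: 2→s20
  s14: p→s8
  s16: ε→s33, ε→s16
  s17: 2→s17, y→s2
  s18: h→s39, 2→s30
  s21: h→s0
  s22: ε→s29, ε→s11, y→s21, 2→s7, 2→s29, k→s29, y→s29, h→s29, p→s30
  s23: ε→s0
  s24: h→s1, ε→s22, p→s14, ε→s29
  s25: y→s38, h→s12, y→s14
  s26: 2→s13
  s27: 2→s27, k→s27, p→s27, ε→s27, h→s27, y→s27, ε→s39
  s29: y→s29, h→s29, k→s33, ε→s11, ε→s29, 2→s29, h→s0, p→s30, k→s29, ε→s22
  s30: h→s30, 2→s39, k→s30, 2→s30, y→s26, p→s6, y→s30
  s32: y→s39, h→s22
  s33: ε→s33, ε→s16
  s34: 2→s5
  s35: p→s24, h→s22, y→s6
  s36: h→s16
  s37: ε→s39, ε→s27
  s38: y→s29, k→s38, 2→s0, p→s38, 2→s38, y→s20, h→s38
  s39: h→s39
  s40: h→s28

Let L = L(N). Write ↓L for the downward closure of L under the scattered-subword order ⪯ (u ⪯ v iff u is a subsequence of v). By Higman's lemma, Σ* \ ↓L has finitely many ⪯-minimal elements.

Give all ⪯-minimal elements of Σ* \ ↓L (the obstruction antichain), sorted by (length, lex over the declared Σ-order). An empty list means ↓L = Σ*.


|Q|=41, |F|=5, |δ|=91 (22 ε).
min D↑ (5 st, q0=0, F={4}): 0:h→0,2→0,k→0,y→1,p→0 1:h→1,2→1,k→1,y→1,p→2 2:h→2,2→2,k→2,y→2,p→3 3:h→3,2→4,k→3,y→3,p→3 4:h→4,2→4,k→4,y→4,p→4 [Hopcroft].
'ypp2': N↓-sim [18, 17, 8, 4, 3] end={s27,s37,s39} — reject; 4/4 deletions ∈↓L.
1 words, ⪯-incomp.

min(Σ*\↓L) = [ypp2].


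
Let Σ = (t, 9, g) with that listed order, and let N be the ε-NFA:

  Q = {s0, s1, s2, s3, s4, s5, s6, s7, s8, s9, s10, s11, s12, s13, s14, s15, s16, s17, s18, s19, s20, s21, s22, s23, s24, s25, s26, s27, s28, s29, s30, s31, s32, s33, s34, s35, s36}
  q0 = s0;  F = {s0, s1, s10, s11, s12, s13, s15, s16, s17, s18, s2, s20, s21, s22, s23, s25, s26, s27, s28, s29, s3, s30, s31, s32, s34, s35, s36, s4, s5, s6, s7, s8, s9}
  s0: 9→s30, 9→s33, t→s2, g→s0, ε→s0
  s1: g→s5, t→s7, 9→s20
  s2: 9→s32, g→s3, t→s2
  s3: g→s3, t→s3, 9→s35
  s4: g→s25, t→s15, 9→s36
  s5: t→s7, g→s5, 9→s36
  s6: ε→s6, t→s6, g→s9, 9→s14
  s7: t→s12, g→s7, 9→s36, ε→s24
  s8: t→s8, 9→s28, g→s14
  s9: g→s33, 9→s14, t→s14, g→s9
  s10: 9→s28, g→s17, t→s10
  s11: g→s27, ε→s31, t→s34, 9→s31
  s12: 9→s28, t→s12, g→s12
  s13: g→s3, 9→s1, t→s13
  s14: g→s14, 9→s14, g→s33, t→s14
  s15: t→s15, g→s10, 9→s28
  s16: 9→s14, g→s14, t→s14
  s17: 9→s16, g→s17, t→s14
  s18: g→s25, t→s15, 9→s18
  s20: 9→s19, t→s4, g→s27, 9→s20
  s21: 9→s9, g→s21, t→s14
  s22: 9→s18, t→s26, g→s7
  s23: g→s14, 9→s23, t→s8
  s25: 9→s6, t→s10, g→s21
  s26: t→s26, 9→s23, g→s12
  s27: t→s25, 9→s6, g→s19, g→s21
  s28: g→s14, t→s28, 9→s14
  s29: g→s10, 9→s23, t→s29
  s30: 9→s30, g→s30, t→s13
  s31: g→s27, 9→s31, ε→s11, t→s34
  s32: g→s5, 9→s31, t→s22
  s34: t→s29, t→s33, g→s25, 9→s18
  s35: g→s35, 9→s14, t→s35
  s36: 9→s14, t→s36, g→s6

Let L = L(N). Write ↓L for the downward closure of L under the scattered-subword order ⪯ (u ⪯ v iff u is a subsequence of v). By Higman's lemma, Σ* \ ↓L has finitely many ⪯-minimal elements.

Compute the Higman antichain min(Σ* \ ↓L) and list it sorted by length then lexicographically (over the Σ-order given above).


min(Σ*\↓L) = [tg99, t9tt9g, t99ggt, 9t9t99].

|Q|=37, |F|=33, |δ|=113 (5 ε).
min D↑ (33 st, q0=0, F={17}): 0:t→1,9→2,g→0 1:t→1,9→3,g→4 2:t→5,9→2,g→2 3:t→6,9→7,g→8 4:t→4,9→9,g→4 5:t→5,9→10,g→4 6:t→11,9→12,g→13 7:t→14,9→7,g→15 8:t→13,9→16,g→8 9:t→9,9→17,g→9 10:t→13,9→18,g→8 11:t→11,9→19,g→20 12:t→21,9→12,g→22 13:t→20,9→16,g→13 14:t→23,9→12,g→22 15:t→22,9→24,g→25 16:t→16,9→17,g→24 17:t→17,9→17,g→17 18:t→26,9→18,g→15 19:t→27,9→19,g→17 20:t→20,9→28,g→20 21:t→21,9→28,g→29 22:t→29,9→24,g→25 23:t→23,9→19,g→29 24:t→24,9→17,g→30 25:t→17,9→30,g→25 26:t→21,9→16,g→22 27:t→27,9→28,g→17 28:t→28,9→17,g→17 29:t→29,9→28,g→31 30:t→17,9→17,g→30 31:t→17,9→32,g→31 32:t→17,9→17,g→17 [Hopcroft].
'tg99': |S_i|=[37, 35, 19, 8, 2] end={s14,s33} rej; 4/4 deletions ∈↓L.
't9tt9g': run [37, 35, 32, 24, 16, 6, 2] end={s14,s33} ∉↓L; 6/6 single-dels accept.
't99ggt': N↓-sim [37, 35, 32, 23, 12, 7, 2] end={s14,s33} — reject; 6/6 deletions ∈↓L.
'9t9t99': |S_i|=[37, 35, 31, 25, 18, 7, 2] end={s14,s33} — reject; 6/6 del acc.
4 words, ⪯-incomp.


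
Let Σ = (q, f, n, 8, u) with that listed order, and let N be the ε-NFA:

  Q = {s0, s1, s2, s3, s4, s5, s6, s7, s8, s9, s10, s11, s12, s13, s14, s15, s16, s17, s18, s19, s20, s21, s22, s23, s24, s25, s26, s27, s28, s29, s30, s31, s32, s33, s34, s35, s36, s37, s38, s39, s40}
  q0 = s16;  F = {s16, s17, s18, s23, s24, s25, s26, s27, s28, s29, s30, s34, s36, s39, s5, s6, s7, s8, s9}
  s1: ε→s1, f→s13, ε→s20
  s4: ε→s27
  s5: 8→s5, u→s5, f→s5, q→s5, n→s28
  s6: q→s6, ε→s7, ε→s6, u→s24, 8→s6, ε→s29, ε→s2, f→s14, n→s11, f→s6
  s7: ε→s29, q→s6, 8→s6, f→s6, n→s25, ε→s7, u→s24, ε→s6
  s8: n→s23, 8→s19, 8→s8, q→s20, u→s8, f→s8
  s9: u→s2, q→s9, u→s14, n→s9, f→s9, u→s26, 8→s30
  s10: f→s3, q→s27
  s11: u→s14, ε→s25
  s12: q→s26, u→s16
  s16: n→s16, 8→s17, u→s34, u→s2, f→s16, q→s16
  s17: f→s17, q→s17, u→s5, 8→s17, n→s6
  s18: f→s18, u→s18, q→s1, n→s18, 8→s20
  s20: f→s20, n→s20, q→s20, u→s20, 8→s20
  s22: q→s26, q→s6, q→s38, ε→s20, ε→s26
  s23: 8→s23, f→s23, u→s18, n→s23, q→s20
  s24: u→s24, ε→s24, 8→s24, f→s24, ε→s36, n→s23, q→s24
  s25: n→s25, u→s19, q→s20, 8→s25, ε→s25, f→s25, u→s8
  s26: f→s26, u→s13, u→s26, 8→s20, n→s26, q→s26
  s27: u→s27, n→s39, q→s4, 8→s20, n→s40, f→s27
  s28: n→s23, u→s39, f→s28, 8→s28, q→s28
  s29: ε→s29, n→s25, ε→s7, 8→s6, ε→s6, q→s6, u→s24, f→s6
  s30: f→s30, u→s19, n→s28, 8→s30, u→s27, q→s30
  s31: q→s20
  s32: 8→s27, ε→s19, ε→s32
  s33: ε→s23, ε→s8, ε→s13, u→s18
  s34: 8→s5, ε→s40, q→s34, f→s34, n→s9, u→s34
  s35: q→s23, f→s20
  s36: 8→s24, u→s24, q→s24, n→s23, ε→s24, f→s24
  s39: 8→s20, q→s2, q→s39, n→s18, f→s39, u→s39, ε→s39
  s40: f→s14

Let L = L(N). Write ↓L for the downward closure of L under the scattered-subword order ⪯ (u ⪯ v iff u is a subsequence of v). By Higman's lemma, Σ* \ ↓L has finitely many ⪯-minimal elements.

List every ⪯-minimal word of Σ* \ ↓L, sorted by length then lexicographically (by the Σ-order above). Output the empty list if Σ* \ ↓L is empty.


min(Σ*\↓L) = [8nnq, unu8].

|Q|=41, |F|=19, |δ|=152 (27 ε).
min D↑ (17 st, q0=0, F={11}): 0:q→0,f→0,n→0,8→1,u→2 1:q→1,f→1,n→3,8→1,u→4 2:q→2,f→2,n→5,8→4,u→2 3:q→3,f→3,n→6,8→3,u→7 4:q→4,f→4,n→8,8→4,u→4 5:q→5,f→5,n→5,8→9,u→10 6:q→11,f→6,n→6,8→6,u→12 7:q→7,f→7,n→13,8→7,u→7 8:q→8,f→8,n→13,8→8,u→14 9:q→9,f→9,n→8,8→9,u→15 10:q→10,f→10,n→10,8→11,u→10 11:q→11,f→11,n→11,8→11,u→11 12:q→11,f→12,n→13,8→12,u→12 13:q→11,f→13,n→13,8→13,u→16 14:q→14,f→14,n→16,8→11,u→14 15:q→15,f→15,n→14,8→11,u→15 16:q→11,f→16,n→16,8→11,u→16 [Hopcroft].
'8nnq': |S_i|=[28, 24, 19, 10, 3] end={s1,s13,s20} ∉↓L; 4/4 single-dels accept.
'unu8': |S_i|=[28, 21, 16, 12, 1] end={s20} — reject; 4/4 deletions ∈↓L.
2 words, ⪯-incomp.


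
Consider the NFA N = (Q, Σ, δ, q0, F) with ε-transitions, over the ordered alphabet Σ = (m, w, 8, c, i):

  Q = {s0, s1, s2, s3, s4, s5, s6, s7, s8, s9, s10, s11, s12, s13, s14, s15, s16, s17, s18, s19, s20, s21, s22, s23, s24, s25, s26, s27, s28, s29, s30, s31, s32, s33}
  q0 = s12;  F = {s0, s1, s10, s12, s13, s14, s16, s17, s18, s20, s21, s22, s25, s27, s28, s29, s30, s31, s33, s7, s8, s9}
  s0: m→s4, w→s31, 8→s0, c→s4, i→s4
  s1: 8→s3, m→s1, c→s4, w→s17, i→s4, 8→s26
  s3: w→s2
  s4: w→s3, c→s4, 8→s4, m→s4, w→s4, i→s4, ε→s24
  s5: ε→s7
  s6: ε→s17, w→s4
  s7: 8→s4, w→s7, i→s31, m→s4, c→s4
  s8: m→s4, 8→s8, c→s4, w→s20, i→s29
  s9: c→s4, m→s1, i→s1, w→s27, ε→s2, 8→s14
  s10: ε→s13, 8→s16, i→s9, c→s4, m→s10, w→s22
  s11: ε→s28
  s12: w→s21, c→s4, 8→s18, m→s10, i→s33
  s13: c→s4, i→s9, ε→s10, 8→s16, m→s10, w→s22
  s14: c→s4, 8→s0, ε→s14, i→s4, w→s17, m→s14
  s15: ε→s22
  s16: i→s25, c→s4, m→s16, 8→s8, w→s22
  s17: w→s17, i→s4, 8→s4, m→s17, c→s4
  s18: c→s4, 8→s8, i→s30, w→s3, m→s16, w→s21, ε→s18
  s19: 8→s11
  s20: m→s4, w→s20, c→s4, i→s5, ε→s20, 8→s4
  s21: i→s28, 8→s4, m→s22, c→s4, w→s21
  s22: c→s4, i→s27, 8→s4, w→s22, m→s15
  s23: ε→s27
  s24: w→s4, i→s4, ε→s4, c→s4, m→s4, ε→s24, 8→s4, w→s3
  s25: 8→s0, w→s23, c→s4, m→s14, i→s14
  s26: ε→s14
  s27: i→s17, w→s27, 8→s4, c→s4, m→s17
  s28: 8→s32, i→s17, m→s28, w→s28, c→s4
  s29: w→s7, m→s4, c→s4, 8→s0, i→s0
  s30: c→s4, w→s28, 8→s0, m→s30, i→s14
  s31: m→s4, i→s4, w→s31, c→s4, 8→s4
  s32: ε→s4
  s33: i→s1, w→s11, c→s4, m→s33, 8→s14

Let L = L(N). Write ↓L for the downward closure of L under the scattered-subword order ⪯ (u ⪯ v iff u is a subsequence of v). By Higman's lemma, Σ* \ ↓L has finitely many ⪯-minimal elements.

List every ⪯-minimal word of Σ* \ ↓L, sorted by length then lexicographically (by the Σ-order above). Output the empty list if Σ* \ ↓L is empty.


|Q|=34, |F|=22, |δ|=143 (16 ε).
min D↑ (22 st, q0=0, F={4}): 0:m→1,w→2,8→3,c→4,i→5 1:m→1,w→6,8→7,c→4,i→8 2:m→6,w→2,8→4,c→4,i→9 3:m→7,w→2,8→10,c→4,i→11 4:m→4,w→4,8→4,c→4,i→4 5:m→5,w→9,8→12,c→4,i→13 6:m→6,w→6,8→4,c→4,i→14 7:m→7,w→6,8→10,c→4,i→15 8:m→13,w→14,8→12,c→4,i→13 9:m→9,w→9,8→4,c→4,i→16 10:m→4,w→17,8→10,c→4,i→18 11:m→11,w→9,8→19,c→4,i→12 12:m→12,w→16,8→19,c→4,i→4 13:m→13,w→16,8→12,c→4,i→4 14:m→16,w→14,8→4,c→4,i→16 15:m→12,w→14,8→19,c→4,i→12 16:m→16,w→16,8→4,c→4,i→4 17:m→4,w→17,8→4,c→4,i→20 18:m→4,w→20,8→19,c→4,i→19 19:m→4,w→21,8→19,c→4,i→4 20:m→4,w→20,8→4,c→4,i→21 21:m→4,w→21,8→4,c→4,i→4 (ε-aug+det+¬).
'c': run [32, 4] end={s2,s24,s3,s4} rej; 1/1 deletions ∈↓L.
'w8': run [32, 17, 5] end={s2,s24,s3,s32,s4} ∉↓L; 2/2 deletions ∈↓L.
'88m': |S_i|=[32, 25, 12, 4] end={s2,s24,s3,s4} ∉↓L; 3/3 del acc.
'i8i': N↓-sim [32, 22, 10, 4] end={s2,s24,s3,s4} ∉↓L; 3/3 deletions ∈↓L.
'iii': |S_i|=[32, 22, 10, 4] end={s2,s24,s3,s4} rej; 3/3 del acc.
'mimi': |S_i|=[32, 29, 17, 10, 4] end={s2,s24,s3,s4} rej; 4/4 del acc.
6 words, ⪯-incomp.

min(Σ*\↓L) = [c, w8, 88m, i8i, iii, mimi].


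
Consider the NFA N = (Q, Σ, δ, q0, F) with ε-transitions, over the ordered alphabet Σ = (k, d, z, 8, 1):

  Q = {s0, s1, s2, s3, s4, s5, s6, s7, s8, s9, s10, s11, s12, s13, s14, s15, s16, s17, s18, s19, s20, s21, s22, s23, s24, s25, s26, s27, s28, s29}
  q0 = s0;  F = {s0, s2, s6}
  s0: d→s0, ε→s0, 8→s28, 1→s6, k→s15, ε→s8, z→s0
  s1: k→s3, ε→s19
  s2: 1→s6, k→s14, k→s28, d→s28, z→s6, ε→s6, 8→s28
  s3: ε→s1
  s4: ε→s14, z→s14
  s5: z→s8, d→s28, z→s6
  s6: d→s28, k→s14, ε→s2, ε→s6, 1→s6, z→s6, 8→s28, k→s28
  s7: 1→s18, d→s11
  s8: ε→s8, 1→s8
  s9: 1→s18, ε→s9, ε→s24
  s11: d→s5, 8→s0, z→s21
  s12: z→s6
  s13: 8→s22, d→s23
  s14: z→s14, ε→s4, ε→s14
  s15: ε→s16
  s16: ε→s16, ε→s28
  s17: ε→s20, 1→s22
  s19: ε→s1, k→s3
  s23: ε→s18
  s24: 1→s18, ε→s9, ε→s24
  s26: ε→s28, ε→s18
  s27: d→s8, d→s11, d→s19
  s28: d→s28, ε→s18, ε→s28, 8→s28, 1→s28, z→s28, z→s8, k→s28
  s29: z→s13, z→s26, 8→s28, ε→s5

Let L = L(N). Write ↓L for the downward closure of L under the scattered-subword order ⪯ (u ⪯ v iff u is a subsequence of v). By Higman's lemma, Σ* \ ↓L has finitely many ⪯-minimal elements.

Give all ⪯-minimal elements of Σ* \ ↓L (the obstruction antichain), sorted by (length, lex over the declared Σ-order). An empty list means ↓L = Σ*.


|Q|=30, |F|=3, |δ|=74 (26 ε).
min D↑ (3 st, q0=0, F={1}): 0:k→1,d→0,z→0,8→1,1→2 1:k→1,d→1,z→1,8→1,1→1 2:k→1,d→1,z→2,8→1,1→2 [Hopcroft].
'k': run [10, 7] end={s14,s15,s16,s18,s28,s4,s8} rej; 1/1 del acc.
'8': |S_i|=[10, 3] end={s18,s28,s8} — reject; 1/1 del acc.
'1d': |S_i|=[10, 7, 3] end={s18,s28,s8} rej; 2/2 del acc.
3 minimals (antichain).

Antichain: [k, 8, 1d].


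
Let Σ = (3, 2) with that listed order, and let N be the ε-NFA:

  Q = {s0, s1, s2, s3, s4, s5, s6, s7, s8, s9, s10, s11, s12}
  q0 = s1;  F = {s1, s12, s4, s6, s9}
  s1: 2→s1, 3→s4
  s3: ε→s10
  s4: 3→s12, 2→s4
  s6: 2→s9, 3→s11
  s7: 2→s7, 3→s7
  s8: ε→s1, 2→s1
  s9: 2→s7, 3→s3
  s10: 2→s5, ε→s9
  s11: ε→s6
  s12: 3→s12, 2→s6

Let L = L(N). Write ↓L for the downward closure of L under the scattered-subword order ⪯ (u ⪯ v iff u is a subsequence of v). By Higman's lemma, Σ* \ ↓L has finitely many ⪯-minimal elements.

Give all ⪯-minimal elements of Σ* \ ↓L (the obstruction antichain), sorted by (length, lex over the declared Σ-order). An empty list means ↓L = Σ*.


|Q|=13, |F|=5, |δ|=18 (4 ε).
min D↑ (6 st, q0=0, F={5}): 0:3→1,2→0 1:3→2,2→1 2:3→2,2→3 3:3→3,2→4 4:3→4,2→5 5:3→5,2→5.
'33222': run [10, 9, 8, 7, 5, 2] end={s5,s7} ∉↓L; 5/5 single-dels accept.
1 minimals (antichain).

min(Σ*\↓L) = [33222].


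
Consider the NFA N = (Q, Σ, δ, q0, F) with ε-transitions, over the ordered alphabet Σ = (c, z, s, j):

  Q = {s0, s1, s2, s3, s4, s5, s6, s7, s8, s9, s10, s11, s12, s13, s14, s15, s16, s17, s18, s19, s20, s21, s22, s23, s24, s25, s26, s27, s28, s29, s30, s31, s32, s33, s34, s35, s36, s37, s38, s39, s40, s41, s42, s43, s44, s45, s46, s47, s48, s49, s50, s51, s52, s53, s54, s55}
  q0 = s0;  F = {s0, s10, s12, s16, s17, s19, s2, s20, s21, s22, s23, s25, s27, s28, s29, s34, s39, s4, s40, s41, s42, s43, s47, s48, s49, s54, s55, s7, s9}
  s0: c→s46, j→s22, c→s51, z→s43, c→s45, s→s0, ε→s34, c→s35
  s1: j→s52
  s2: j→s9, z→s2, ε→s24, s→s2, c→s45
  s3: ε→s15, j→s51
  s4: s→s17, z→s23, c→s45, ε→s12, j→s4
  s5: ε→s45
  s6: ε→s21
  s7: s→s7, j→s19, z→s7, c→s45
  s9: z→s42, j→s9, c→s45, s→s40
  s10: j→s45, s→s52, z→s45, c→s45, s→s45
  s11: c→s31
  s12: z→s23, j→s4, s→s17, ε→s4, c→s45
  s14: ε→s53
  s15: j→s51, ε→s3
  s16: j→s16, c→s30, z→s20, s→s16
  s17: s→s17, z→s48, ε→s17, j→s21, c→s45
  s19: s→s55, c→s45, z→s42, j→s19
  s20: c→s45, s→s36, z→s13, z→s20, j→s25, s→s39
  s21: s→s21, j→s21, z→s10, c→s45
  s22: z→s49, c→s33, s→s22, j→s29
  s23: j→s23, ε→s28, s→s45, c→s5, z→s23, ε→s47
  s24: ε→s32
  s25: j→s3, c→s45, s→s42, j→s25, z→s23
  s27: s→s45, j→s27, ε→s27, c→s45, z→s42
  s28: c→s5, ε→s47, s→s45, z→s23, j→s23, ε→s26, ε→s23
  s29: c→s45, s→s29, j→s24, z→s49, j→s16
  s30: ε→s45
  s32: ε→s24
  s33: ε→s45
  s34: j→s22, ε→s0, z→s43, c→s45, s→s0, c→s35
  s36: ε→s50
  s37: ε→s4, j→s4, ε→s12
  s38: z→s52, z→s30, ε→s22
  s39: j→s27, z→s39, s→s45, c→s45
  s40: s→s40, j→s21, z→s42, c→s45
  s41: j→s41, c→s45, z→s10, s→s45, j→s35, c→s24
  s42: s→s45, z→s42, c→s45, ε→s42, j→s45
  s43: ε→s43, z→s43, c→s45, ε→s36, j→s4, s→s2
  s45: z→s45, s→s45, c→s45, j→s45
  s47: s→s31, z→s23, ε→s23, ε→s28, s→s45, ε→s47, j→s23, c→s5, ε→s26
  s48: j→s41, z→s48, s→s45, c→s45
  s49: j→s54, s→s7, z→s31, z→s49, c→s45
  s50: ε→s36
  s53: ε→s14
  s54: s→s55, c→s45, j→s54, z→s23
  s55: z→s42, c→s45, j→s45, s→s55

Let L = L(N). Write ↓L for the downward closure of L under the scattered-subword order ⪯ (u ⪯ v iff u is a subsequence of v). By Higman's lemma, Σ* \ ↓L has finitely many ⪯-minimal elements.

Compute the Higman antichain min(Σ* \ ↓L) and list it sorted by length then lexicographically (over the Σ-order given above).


|Q|=56, |F|=29, |δ|=174 (34 ε).
min D↑ (26 st, q0=0, F={1}): 0:c→1,z→2,s→0,j→3 1:c→1,z→1,s→1,j→1 2:c→1,z→2,s→4,j→5 3:c→1,z→6,s→3,j→7 4:c→1,z→4,s→4,j→8 5:c→1,z→9,s→10,j→5 6:c→1,z→6,s→11,j→12 7:c→1,z→6,s→7,j→13 8:c→1,z→14,s→15,j→8 9:c→1,z→9,s→1,j→9 10:c→1,z→16,s→10,j→17 11:c→1,z→11,s→11,j→18 12:c→1,z→9,s→19,j→12 13:c→1,z→20,s→13,j→13 14:c→1,z→14,s→1,j→1 15:c→1,z→14,s→15,j→17 16:c→1,z→16,s→1,j→21 17:c→1,z→22,s→17,j→17 18:c→1,z→14,s→19,j→18 19:c→1,z→14,s→19,j→1 20:c→1,z→20,s→23,j→24 21:c→1,z→22,s→1,j→21 22:c→1,z→1,s→1,j→1 23:c→1,z→23,s→1,j→25 24:c→1,z→9,s→14,j→24 25:c→1,z→14,s→1,j→25 [Hopcroft].
'c': run [46, 9] end={s24,s30,s32,s33,s35,s45,s46,s5,s51} ∉↓L; 1/1 single-dels accept.
'zjzs': |S_i|=[46, 38, 29, 15, 3] end={s31,s45,s52} ∉↓L; 4/4 del acc.
'zsjzj': run [46, 38, 22, 14, 4, 1] end={s45} ∉↓L; 5/5 deletions ∈↓L.
'jzjsj': run [46, 41, 30, 22, 5, 1] end={s45} — reject; 5/5 single-dels accept.
'zjsjzz': N↓-sim [46, 38, 29, 14, 8, 3, 1] end={s45} ∉↓L; 6/6 single-dels accept.
'jjjzss': run [46, 41, 39, 36, 25, 8, 1] end={s45} ∉↓L; 6/6 deletions ∈↓L.
6 words, ⪯-incomp.

min(Σ*\↓L) = [c, zjzs, zsjzj, jzjsj, zjsjzz, jjjzss].


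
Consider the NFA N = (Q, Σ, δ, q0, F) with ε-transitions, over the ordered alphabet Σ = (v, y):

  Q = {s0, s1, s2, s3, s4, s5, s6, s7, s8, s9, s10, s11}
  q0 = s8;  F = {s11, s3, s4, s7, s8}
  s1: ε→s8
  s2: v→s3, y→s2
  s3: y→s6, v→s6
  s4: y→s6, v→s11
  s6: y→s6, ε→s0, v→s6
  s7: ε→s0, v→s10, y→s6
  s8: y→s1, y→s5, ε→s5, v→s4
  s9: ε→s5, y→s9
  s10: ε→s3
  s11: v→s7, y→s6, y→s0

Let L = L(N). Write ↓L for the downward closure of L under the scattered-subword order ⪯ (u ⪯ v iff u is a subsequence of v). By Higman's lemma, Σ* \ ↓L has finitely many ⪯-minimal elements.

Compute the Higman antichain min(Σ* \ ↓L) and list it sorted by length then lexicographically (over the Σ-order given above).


|Q|=12, |F|=5, |δ|=23 (6 ε).
min D↑ (6 st, q0=0, F={3}): 0:v→1,y→0 1:v→2,y→3 2:v→4,y→3 3:v→3,y→3 4:v→5,y→3 5:v→3,y→3 [Hopcroft].
'vy': run [10, 7, 2] end={s0,s6} — reject; 2/2 deletions ∈↓L.
'vvvvv': run [10, 7, 6, 5, 4, 2] end={s0,s6} — reject; 5/5 single-dels accept.
2 minimals (antichain).

A = [vy, vvvvv].


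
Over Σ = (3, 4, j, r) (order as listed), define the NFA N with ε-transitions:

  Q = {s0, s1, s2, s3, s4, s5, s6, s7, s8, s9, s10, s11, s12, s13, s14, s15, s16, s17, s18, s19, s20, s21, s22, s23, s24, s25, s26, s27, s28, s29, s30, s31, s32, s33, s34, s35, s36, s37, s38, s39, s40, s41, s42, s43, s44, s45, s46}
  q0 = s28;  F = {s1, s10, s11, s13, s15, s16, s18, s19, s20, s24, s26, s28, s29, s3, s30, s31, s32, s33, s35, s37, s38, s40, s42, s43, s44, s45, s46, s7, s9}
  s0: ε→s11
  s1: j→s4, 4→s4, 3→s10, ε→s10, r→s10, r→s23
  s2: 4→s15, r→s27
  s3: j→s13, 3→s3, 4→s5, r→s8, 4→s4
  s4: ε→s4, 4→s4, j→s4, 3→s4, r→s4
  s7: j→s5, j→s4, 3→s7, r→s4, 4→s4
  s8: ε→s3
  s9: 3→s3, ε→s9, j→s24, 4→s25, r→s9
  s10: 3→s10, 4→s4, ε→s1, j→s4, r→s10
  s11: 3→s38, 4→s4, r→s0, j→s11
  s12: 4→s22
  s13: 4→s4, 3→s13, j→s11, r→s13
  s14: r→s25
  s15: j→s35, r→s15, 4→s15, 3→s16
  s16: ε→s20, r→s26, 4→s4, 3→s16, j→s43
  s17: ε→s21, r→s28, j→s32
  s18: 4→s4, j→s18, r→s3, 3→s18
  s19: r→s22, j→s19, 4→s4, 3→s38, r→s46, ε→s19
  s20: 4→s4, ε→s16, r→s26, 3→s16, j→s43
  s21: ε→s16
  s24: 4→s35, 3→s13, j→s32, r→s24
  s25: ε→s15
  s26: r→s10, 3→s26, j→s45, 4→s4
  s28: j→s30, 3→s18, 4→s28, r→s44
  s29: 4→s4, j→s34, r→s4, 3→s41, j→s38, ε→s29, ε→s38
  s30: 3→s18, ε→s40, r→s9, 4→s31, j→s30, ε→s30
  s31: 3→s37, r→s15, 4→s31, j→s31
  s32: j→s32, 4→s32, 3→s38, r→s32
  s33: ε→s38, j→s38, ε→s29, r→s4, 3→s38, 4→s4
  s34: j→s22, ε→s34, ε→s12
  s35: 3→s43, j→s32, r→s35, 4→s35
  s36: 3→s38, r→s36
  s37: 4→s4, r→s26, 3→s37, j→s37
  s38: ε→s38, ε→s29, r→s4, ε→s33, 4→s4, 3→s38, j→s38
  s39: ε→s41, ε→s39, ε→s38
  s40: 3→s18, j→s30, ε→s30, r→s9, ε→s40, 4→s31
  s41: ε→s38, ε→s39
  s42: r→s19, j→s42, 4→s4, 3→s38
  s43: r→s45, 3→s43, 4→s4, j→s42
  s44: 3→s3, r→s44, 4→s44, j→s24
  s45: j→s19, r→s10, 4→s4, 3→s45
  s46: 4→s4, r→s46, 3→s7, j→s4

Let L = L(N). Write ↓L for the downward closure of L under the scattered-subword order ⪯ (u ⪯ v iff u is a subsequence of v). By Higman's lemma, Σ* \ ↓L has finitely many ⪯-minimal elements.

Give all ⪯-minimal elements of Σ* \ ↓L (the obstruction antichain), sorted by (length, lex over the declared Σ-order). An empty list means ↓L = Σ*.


|Q|=47, |F|=29, |δ|=164 (30 ε).
min D↑ (25 st, q0=0, F={4}): 0:3→1,4→0,j→2,r→3 1:3→1,4→4,j→1,r→5 2:3→1,4→6,j→2,r→7 3:3→5,4→3,j→8,r→3 4:3→4,4→4,j→4,r→4 5:3→5,4→4,j→9,r→5 6:3→10,4→6,j→6,r→11 7:3→5,4→11,j→8,r→7 8:3→9,4→12,j→13,r→8 9:3→9,4→4,j→14,r→9 10:3→10,4→4,j→10,r→15 11:3→16,4→11,j→12,r→11 12:3→17,4→12,j→13,r→12 13:3→18,4→13,j→13,r→13 14:3→18,4→4,j→14,r→14 15:3→15,4→4,j→19,r→20 16:3→16,4→4,j→17,r→15 17:3→17,4→4,j→21,r→19 18:3→18,4→4,j→18,r→4 19:3→19,4→4,j→22,r→20 20:3→20,4→4,j→4,r→20 21:3→18,4→4,j→21,r→22 22:3→18,4→4,j→22,r→23 23:3→24,4→4,j→4,r→23 24:3→24,4→4,j→4,r→4 (ε-aug+det+¬).
'34': |S_i|=[40, 29, 3] end={s22,s4,s5} — reject; 2/2 deletions ∈↓L.
'rjj3r': run [40, 34, 25, 17, 11, 1] end={s4} — reject; 5/5 deletions ∈↓L.
'j43rrj': run [40, 38, 28, 23, 18, 8, 2] end={s4,s5} — reject; 6/6 single-dels accept.
3 words, ⪯-incomp.

Antichain: [34, rjj3r, j43rrj].


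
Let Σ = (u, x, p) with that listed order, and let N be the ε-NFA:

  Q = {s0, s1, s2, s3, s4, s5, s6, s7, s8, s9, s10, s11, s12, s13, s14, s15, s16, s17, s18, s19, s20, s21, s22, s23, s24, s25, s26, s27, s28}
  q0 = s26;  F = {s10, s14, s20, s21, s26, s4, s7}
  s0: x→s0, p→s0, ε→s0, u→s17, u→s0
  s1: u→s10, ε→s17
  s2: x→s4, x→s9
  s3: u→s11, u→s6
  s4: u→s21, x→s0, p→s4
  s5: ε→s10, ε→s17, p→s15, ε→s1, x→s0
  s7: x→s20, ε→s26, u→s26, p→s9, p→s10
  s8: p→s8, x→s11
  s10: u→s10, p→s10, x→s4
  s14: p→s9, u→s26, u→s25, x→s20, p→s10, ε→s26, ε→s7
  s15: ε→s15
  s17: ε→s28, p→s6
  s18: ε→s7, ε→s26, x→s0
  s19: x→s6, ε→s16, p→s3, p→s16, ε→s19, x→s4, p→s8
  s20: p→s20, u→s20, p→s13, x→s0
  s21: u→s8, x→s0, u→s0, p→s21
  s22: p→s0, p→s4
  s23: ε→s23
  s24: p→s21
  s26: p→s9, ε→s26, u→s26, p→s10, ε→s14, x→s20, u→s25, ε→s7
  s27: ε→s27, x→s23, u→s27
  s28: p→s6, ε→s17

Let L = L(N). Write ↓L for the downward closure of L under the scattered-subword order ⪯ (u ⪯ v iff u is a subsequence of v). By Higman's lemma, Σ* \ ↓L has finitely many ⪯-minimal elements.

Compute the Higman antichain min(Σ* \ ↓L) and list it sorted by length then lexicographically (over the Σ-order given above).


A = [xx, pxuu].

|Q|=29, |F|=7, |δ|=74 (20 ε).
min D↑ (6 st, q0=0, F={3}): 0:u→0,x→1,p→2 1:u→1,x→3,p→1 2:u→2,x→4,p→2 3:u→3,x→3,p→3 4:u→5,x→3,p→4 5:u→3,x→3,p→5 [Hopcroft].
'xx': |S_i|=[16, 10, 5] end={s0,s11,s17,s28,s6} rej; 2/2 deletions ∈↓L.
'pxuu': run [16, 12, 8, 7, 6] end={s0,s11,s17,s28,s6,s8} — reject; 4/4 single-dels accept.
2 words, ⪯-incomp.


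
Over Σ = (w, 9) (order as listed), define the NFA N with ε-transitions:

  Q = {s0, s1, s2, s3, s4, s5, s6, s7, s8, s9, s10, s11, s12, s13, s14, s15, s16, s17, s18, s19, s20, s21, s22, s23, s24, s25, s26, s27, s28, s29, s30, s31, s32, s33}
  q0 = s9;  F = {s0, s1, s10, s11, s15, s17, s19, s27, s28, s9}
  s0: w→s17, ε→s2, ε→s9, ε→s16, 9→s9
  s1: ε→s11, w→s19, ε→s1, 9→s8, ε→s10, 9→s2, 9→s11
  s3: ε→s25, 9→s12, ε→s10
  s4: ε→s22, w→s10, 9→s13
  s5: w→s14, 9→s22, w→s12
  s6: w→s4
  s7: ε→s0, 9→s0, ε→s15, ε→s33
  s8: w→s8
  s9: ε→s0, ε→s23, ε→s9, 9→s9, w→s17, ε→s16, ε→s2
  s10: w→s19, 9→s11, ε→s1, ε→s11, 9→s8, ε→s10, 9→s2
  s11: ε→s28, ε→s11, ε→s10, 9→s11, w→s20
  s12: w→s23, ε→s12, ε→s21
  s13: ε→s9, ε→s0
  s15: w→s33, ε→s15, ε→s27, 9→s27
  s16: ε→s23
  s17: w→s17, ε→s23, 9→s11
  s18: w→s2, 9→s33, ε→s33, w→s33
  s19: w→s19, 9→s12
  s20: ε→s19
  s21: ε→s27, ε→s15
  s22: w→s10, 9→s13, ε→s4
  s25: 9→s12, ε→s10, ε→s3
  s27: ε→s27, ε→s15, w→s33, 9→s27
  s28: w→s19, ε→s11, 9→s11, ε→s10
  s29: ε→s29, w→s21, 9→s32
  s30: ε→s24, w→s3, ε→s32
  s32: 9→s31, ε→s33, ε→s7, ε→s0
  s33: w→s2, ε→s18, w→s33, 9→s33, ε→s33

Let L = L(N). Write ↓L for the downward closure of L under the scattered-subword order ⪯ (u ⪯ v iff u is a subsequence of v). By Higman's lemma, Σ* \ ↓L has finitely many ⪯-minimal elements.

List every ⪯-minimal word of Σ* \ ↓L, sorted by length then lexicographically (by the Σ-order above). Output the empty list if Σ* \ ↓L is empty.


|Q|=34, |F|=10, |δ|=97 (50 ε).
min D↑ (6 st, q0=0, F={5}): 0:w→1,9→0 1:w→1,9→2 2:w→3,9→2 3:w→3,9→4 4:w→5,9→4 5:w→5,9→5 [Hopcroft].
'w9w9w': |S_i|=[19, 16, 15, 11, 8, 4] end={s18,s2,s23,s33} rej; 5/5 del acc.
1 obstructions.

Antichain: [w9w9w].


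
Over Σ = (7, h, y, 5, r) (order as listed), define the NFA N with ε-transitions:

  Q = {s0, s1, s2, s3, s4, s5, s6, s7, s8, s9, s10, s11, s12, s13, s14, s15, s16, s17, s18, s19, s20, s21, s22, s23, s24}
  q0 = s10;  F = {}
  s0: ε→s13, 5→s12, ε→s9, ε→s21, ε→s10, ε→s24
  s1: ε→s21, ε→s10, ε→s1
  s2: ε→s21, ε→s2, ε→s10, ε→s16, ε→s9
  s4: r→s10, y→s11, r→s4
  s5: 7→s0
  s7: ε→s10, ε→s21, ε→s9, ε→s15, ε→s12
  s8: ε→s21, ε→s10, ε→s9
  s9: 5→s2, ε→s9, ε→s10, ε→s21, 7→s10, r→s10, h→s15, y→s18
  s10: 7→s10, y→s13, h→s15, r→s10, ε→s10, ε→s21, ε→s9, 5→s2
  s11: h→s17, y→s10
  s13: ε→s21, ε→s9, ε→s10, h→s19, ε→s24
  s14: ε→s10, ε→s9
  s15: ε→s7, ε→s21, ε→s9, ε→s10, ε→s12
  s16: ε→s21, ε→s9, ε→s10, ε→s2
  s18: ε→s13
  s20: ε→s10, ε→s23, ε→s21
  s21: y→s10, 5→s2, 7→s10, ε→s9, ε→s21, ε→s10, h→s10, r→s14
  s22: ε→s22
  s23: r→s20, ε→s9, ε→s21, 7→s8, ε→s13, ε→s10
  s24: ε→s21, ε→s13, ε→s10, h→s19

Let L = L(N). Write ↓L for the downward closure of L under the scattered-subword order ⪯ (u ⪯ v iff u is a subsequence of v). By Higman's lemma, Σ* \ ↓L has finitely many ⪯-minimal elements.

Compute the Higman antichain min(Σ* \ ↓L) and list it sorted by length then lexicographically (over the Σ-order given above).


|Q|=25, |F|=0, |δ|=83 (57 ε).
min D↑ (1 st, q0=0, F={0}): 0:7→0,h→0,y→0,5→0,r→0 (ε-aug+det+¬).
ε ∈ L(D↑) ⇒ ↓L = ∅.

min(Σ*\↓L) = [ε].


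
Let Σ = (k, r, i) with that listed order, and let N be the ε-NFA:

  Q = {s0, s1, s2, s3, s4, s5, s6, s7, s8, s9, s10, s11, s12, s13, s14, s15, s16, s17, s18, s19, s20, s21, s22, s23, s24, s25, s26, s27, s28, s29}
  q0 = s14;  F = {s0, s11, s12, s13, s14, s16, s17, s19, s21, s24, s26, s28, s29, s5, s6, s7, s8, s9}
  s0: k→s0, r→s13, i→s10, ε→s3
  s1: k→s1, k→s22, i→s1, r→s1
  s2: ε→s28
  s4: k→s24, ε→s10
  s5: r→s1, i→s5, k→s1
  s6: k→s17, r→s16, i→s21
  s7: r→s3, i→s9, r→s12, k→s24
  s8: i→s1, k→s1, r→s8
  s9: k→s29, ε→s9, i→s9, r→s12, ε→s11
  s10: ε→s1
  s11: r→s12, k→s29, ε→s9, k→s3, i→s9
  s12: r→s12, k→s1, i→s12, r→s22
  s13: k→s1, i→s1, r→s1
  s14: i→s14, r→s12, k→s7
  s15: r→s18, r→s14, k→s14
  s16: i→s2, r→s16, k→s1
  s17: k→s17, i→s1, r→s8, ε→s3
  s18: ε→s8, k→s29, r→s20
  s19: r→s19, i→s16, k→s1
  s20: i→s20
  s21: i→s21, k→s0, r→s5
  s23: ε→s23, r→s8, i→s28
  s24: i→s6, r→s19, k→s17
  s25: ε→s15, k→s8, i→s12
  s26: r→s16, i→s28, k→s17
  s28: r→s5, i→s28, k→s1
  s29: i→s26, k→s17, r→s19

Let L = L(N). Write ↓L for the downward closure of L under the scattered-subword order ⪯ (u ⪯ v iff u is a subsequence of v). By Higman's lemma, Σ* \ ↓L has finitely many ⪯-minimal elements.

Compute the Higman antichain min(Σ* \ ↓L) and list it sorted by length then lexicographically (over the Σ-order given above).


Antichain: [rk, kkki, kkiirr, kikiik].

|Q|=30, |F|=18, |δ|=83 (11 ε).
min D↑ (18 st, q0=0, F={5}): 0:k→1,r→2,i→0 1:k→3,r→2,i→4 2:k→5,r→2,i→2 3:k→6,r→7,i→8 4:k→9,r→2,i→4 5:k→5,r→5,i→5 6:k→6,r→10,i→5 7:k→5,r→7,i→11 8:k→6,r→11,i→12 9:k→6,r→7,i→13 10:k→5,r→10,i→5 11:k→5,r→11,i→14 12:k→15,r→16,i→12 13:k→6,r→11,i→14 14:k→5,r→16,i→14 15:k→15,r→17,i→5 16:k→5,r→5,i→16 17:k→5,r→5,i→5.
'rk': |S_i|=[23, 11, 2] end={s1,s22} rej; 2/2 del acc.
'kkki': |S_i|=[23, 22, 18, 8, 3] end={s1,s10,s22} rej; 4/4 single-dels accept.
'kkiirr': N↓-sim [23, 22, 18, 15, 10, 4, 2] end={s1,s22} ∉↓L; 6/6 del acc.
'kikiik': N↓-sim [23, 22, 20, 15, 11, 5, 2] end={s1,s22} rej; 6/6 deletions ∈↓L.
4 words, ⪯-incomp.


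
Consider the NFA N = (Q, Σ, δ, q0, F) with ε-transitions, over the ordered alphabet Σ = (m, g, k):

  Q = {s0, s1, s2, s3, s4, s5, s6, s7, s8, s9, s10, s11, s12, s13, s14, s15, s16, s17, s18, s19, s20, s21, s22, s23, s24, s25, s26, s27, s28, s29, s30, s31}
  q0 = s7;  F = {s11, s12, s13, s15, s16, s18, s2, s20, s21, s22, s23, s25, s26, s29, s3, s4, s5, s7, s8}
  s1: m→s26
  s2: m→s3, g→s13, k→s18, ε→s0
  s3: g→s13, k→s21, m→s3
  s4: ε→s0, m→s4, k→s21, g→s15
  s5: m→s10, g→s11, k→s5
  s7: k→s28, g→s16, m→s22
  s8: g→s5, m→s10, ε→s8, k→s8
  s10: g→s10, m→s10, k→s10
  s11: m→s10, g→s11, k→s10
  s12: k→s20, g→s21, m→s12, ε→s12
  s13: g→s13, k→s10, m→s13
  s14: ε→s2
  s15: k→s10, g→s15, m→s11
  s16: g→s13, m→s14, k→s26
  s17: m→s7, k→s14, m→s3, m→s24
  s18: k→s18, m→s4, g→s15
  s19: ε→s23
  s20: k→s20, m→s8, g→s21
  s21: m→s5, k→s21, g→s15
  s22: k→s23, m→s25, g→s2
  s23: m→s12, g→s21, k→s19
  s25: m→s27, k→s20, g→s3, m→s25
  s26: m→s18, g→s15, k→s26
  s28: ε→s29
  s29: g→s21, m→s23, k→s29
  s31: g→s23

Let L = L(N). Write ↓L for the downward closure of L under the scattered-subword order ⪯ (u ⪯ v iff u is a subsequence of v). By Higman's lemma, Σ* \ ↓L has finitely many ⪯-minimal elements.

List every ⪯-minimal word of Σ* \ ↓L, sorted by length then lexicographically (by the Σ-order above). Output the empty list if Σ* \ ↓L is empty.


|Q|=32, |F|=19, |δ|=74 (7 ε).
min D↑ (20 st, q0=0, F={14}): 0:m→1,g→2,k→3 1:m→4,g→5,k→6 2:m→5,g→7,k→8 3:m→6,g→9,k→3 4:m→4,g→10,k→11 5:m→10,g→7,k→12 6:m→13,g→9,k→6 7:m→7,g→7,k→14 8:m→12,g→15,k→8 9:m→16,g→15,k→9 10:m→10,g→7,k→9 11:m→17,g→9,k→11 12:m→18,g→15,k→12 13:m→13,g→9,k→11 14:m→14,g→14,k→14 15:m→19,g→15,k→14 16:m→14,g→19,k→16 17:m→14,g→16,k→17 18:m→18,g→15,k→9 19:m→14,g→19,k→14 [Hopcroft].
'ggk': N↓-sim [25, 14, 4, 1] end={s10} rej; 3/3 del acc.
'kgmm': N↓-sim [25, 16, 5, 3, 1] end={s10} — reject; 4/4 single-dels accept.
'mmkmm': N↓-sim [25, 20, 14, 7, 4, 1] end={s10} rej; 5/5 del acc.
3 words, ⪯-incomp.

Antichain: [ggk, kgmm, mmkmm].


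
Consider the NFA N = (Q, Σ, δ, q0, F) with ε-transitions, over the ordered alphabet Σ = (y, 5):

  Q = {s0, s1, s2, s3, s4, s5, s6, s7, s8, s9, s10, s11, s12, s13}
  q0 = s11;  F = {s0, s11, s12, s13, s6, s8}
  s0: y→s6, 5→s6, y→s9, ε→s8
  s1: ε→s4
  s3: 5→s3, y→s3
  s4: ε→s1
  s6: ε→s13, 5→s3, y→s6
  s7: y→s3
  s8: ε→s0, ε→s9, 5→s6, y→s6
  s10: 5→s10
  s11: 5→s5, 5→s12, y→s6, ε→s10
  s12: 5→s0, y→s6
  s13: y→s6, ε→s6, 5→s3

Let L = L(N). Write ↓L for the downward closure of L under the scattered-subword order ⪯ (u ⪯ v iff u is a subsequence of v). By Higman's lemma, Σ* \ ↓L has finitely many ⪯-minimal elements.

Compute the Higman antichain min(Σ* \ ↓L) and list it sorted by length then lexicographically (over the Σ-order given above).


A = [y5, 5555].

|Q|=14, |F|=6, |δ|=26 (8 ε).
min D↑ (5 st, q0=0, F={3}): 0:y→1,5→2 1:y→1,5→3 2:y→1,5→4 3:y→3,5→3 4:y→1,5→1 [Hopcroft].
'y5': run [10, 4, 1] end={s3} ∉↓L; 2/2 single-dels accept.
'5555': |S_i|=[10, 9, 7, 4, 2] end={s10,s3} — reject; 4/4 deletions ∈↓L.
2 minimals (antichain).


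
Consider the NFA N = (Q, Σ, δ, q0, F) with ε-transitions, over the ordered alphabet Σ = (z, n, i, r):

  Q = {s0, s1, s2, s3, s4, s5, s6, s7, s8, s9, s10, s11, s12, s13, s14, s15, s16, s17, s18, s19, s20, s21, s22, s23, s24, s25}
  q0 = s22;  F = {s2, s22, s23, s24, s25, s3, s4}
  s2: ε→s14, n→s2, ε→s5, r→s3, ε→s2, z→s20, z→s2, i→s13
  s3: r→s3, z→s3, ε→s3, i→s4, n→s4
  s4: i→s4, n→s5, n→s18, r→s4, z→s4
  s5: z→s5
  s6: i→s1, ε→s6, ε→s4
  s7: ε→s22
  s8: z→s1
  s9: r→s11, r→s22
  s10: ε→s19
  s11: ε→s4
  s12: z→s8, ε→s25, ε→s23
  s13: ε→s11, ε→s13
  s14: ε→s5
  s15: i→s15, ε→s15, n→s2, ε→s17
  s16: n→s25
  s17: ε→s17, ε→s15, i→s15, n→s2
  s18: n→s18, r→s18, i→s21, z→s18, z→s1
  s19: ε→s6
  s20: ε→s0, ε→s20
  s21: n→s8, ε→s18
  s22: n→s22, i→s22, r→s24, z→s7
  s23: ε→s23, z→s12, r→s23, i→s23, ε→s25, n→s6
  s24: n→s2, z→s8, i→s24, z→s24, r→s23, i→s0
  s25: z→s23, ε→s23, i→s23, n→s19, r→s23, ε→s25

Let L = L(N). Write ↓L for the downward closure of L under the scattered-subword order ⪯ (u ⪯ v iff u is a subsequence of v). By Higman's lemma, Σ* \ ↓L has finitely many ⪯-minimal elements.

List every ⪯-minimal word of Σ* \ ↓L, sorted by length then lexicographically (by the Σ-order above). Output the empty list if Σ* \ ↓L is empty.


|Q|=26, |F|=7, |δ|=75 (26 ε).
min D↑ (7 st, q0=0, F={6}): 0:z→0,n→0,i→0,r→1 1:z→1,n→2,i→1,r→3 2:z→2,n→2,i→4,r→5 3:z→3,n→4,i→3,r→3 4:z→4,n→6,i→4,r→4 5:z→5,n→4,i→4,r→5 6:z→6,n→6,i→6,r→6 (ε-aug+det+¬).
'rnin': |S_i|=[21, 19, 15, 8, 5] end={s1,s18,s21,s5,s8} — reject; 4/4 single-dels accept.
'rrnn': |S_i|=[21, 19, 12, 8, 5] end={s1,s18,s21,s5,s8} — reject; 4/4 del acc.
2 obstructions.

A = [rnin, rrnn].


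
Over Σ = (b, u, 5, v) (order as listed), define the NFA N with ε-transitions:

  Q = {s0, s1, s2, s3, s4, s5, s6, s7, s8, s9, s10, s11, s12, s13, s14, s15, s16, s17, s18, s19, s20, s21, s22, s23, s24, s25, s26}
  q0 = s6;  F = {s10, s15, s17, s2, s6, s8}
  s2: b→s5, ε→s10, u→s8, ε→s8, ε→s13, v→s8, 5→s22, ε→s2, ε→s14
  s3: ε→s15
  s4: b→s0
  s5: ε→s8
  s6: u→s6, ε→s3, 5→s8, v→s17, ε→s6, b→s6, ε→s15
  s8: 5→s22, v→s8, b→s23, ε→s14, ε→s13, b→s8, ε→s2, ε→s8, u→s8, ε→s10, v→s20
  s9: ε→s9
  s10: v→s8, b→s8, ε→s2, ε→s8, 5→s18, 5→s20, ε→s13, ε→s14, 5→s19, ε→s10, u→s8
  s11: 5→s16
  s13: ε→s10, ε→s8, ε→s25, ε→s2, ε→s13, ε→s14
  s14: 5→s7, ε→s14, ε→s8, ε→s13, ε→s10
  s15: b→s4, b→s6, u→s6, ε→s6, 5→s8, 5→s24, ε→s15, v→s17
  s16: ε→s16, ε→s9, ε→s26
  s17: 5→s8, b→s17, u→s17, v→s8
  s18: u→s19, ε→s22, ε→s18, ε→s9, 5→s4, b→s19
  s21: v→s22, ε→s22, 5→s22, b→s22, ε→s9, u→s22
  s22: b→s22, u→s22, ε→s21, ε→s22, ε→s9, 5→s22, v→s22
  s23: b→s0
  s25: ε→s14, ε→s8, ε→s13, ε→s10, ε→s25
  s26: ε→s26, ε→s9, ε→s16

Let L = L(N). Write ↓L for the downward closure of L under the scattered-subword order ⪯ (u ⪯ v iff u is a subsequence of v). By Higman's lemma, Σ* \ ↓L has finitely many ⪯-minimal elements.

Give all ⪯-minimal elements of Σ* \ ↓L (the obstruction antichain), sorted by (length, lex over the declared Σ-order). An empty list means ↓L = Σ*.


|Q|=27, |F|=6, |δ|=97 (52 ε).
min D↑ (4 st, q0=0, F={3}): 0:b→0,u→0,5→1,v→2 1:b→1,u→1,5→3,v→1 2:b→2,u→2,5→1,v→1 3:b→3,u→3,5→3,v→3 [Hopcroft].
'55': run [22, 18, 9] end={s0,s18,s19,s20,s21,s22,s4,s7,s9} — reject; 2/2 deletions ∈↓L.
'vv5': |S_i|=[22, 18, 17, 9] end={s0,s18,s19,s20,s21,s22,s4,s7,s9} rej; 3/3 del acc.
2 obstructions.

A = [55, vv5].
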